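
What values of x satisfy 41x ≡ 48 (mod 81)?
x ≡ 15 (mod 81)

gcd(41, 81) = 1, which divides 48, so solutions exist.
Find 41^(-1) mod 81 by the extended Euclidean algorithm:
81 = 1 × 41 + 40  ⟹  40 = (1)·81 + (-1)·41
41 = 1 × 40 + 1  ⟹  1 = (-1)·81 + (2)·41
So (2)·41 ≡ 1 (mod 81), i.e. 41^(-1) ≡ 2 (mod 81).
x ≡ 2 × 48 = 96 ≡ 15 (mod 81).
Check: 41 × 15 = 615 ≡ 48 (mod 81).
Unique solution: x ≡ 15 (mod 81)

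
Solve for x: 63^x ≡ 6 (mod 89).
67

Baby-step giant-step with step n = ⌈√89⌉ = 10.
Baby steps 63^j mod 89 (j:value) for j=0..9: 0:1, 1:63, 2:53, 3:46, 4:50, 5:35, 6:69, 7:75, 8:8, 9:59.
Giant-step multiplier: 63^(-10) ≡ 63^(88-10) = 63^78 ≡ 72 (mod 89).
Giant steps γ_i = 6·72^i mod 89: γ_0=6, γ_1=76, γ_2=43, γ_3=70, γ_4=56, γ_5=27, γ_6=75 (in table at j=7).
x = i·n + j = 6·10 + 7 = 67.
Check: 63^67 ≡ 6 (mod 89).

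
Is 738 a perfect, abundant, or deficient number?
abundant

Proper divisors of 738: sum = 1 + 2 + 3 + 6 + 9 + 18 + 41 + 82 + 123 + 246 + 369 = 900
Since 900 > 738, 738 is abundant.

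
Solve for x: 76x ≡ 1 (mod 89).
41

gcd(76, 89) = 1, so the inverse exists.
Extended Euclidean algorithm on (89, 76):
89 = 1 × 76 + 13  ⟹  13 = (1)·89 + (-1)·76
76 = 5 × 13 + 11  ⟹  11 = (-5)·89 + (6)·76
13 = 1 × 11 + 2  ⟹  2 = (6)·89 + (-7)·76
11 = 5 × 2 + 1  ⟹  1 = (-35)·89 + (41)·76
So (41)·76 ≡ 1 (mod 89), i.e. 76^(-1) ≡ 41 (mod 89).
Check: 76 × 41 = 3116 ≡ 1 (mod 89)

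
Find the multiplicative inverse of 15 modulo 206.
55

gcd(15, 206) = 1, so the inverse exists.
Extended Euclidean algorithm on (206, 15):
206 = 13 × 15 + 11  ⟹  11 = (1)·206 + (-13)·15
15 = 1 × 11 + 4  ⟹  4 = (-1)·206 + (14)·15
11 = 2 × 4 + 3  ⟹  3 = (3)·206 + (-41)·15
4 = 1 × 3 + 1  ⟹  1 = (-4)·206 + (55)·15
So (55)·15 ≡ 1 (mod 206), i.e. 15^(-1) ≡ 55 (mod 206).
Check: 15 × 55 = 825 ≡ 1 (mod 206)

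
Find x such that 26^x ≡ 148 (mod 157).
22

Baby-step giant-step with step n = ⌈√157⌉ = 13.
Baby steps 26^j mod 157 (j:value) for j=0..12: 0:1, 1:26, 2:48, 3:149, 4:106, 5:87, 6:64, 7:94, 8:89, 9:116, 10:33, 11:73, 12:14.
Giant-step multiplier: 26^(-13) ≡ 26^(156-13) = 26^143 ≡ 22 (mod 157).
Giant steps γ_i = 148·22^i mod 157: γ_0=148, γ_1=116 (in table at j=9).
x = i·n + j = 1·13 + 9 = 22.
Check: 26^22 ≡ 148 (mod 157).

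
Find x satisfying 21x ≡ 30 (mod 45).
x ≡ 10 (mod 15)

gcd(21, 45) = 3, which divides 30, so solutions exist.
Divide through by 3: 7x ≡ 10 (mod 15).
Find 7^(-1) mod 15 by the extended Euclidean algorithm:
15 = 2 × 7 + 1  ⟹  1 = (1)·15 + (-2)·7
So (-2)·7 ≡ 1 (mod 15), i.e. 7^(-1) ≡ -2 ≡ 13 (mod 15).
x ≡ 13 × 10 = 130 ≡ 10 (mod 15).
Check: 21 × 10 = 210 ≡ 30 (mod 45).
x ≡ 10 (mod 15), giving 3 solutions mod 45.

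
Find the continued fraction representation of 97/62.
[1; 1, 1, 3, 2, 1, 2]

Euclidean algorithm steps:
97 = 1 × 62 + 35
62 = 1 × 35 + 27
35 = 1 × 27 + 8
27 = 3 × 8 + 3
8 = 2 × 3 + 2
3 = 1 × 2 + 1
2 = 2 × 1 + 0
Continued fraction: [1; 1, 1, 3, 2, 1, 2]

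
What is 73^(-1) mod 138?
121

gcd(73, 138) = 1, so the inverse exists.
Extended Euclidean algorithm on (138, 73):
138 = 1 × 73 + 65  ⟹  65 = (1)·138 + (-1)·73
73 = 1 × 65 + 8  ⟹  8 = (-1)·138 + (2)·73
65 = 8 × 8 + 1  ⟹  1 = (9)·138 + (-17)·73
So (-17)·73 ≡ 1 (mod 138), i.e. 73^(-1) ≡ -17 ≡ 121 (mod 138).
Check: 73 × 121 = 8833 ≡ 1 (mod 138)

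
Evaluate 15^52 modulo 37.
12

Repeated squaring. Binary of 52 = 110100.
15^1 ≡ 15 (mod 37); 15^2 ≡ 3 (mod 37); 15^4 ≡ 9 (mod 37); 15^8 ≡ 7 (mod 37); 15^16 ≡ 12 (mod 37); 15^32 ≡ 33 (mod 37)
15^52 = 15^4 × 15^16 × 15^32 ≡ 12 (mod 37)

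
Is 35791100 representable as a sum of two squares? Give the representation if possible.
Not possible

Factorization: 35791100 = 2^2 × 5^2 × 71^3
By Fermat: n is sum of two squares iff every prime p ≡ 3 (mod 4) appears to even power.
Prime(s) ≡ 3 (mod 4) with odd exponent: [(71, 3)]
Therefore 35791100 cannot be expressed as a² + b².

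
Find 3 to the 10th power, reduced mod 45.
9

Repeated squaring. Binary of 10 = 1010.
3^1 ≡ 3 (mod 45); 3^2 ≡ 9 (mod 45); 3^4 ≡ 36 (mod 45); 3^8 ≡ 36 (mod 45)
3^10 = 3^2 × 3^8 ≡ 9 (mod 45)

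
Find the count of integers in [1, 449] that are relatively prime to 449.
448

449 = 449
φ(n) = n × ∏(1 - 1/p) for each prime p dividing n
φ(449) = 449 × (1 - 1/449) = 448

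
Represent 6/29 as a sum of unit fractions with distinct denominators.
1/5 + 1/145

Greedy algorithm:
6/29: ceiling(29/6) = 5, use 1/5
1/145: ceiling(145/1) = 145, use 1/145
Result: 6/29 = 1/5 + 1/145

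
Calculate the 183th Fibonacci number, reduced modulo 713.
126

Matrix identity: Q^n = [[F_(n+1), F_n], [F_n, F_(n-1)]] with Q = [[1,1],[1,0]].
n = 183 = 10110111₂. Square-and-multiply, entries mod 713:
Q^1 = [[1,1],[1,0]]
Q^2 = (Q^1)² = [[2,1],[1,1]]
Q^5 = (Q^2)²·Q = [[8,5],[5,3]]
Q^11 = (Q^5)²·Q = [[144,89],[89,55]]
Q^22 = (Q^11)² = [[137,599],[599,251]]
Q^45 = (Q^22)²·Q = [[367,393],[393,687]]
Q^91 = (Q^45)²·Q = [[342,373],[373,682]]
Q^183 = (Q^91)²·Q = [[623,126],[126,497]]
F_183 mod 713 = Q^183[0][1] = 126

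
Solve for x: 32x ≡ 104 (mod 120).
x ≡ 7 (mod 15)

gcd(32, 120) = 8, which divides 104, so solutions exist.
Divide through by 8: 4x ≡ 13 (mod 15).
Find 4^(-1) mod 15 by the extended Euclidean algorithm:
15 = 3 × 4 + 3  ⟹  3 = (1)·15 + (-3)·4
4 = 1 × 3 + 1  ⟹  1 = (-1)·15 + (4)·4
So (4)·4 ≡ 1 (mod 15), i.e. 4^(-1) ≡ 4 (mod 15).
x ≡ 4 × 13 = 52 ≡ 7 (mod 15).
Check: 32 × 7 = 224 ≡ 104 (mod 120).
x ≡ 7 (mod 15), giving 8 solutions mod 120.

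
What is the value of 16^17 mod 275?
256

Repeated squaring. Binary of 17 = 10001.
16^1 ≡ 16 (mod 275); 16^2 ≡ 256 (mod 275); 16^4 ≡ 86 (mod 275); 16^8 ≡ 246 (mod 275); 16^16 ≡ 16 (mod 275)
16^17 = 16^1 × 16^16 ≡ 256 (mod 275)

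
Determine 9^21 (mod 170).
59

Repeated squaring. Binary of 21 = 10101.
9^1 ≡ 9 (mod 170); 9^2 ≡ 81 (mod 170); 9^4 ≡ 101 (mod 170); 9^8 ≡ 1 (mod 170); 9^16 ≡ 1 (mod 170)
9^21 = 9^1 × 9^4 × 9^16 ≡ 59 (mod 170)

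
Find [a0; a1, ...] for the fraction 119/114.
[1; 22, 1, 4]

Euclidean algorithm steps:
119 = 1 × 114 + 5
114 = 22 × 5 + 4
5 = 1 × 4 + 1
4 = 4 × 1 + 0
Continued fraction: [1; 22, 1, 4]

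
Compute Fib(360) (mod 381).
267

Matrix identity: Q^n = [[F_(n+1), F_n], [F_n, F_(n-1)]] with Q = [[1,1],[1,0]].
n = 360 = 101101000₂. Square-and-multiply, entries mod 381:
Q^1 = [[1,1],[1,0]]
Q^2 = (Q^1)² = [[2,1],[1,1]]
Q^5 = (Q^2)²·Q = [[8,5],[5,3]]
Q^11 = (Q^5)²·Q = [[144,89],[89,55]]
Q^22 = (Q^11)² = [[82,185],[185,278]]
Q^45 = (Q^22)²·Q = [[107,182],[182,306]]
Q^90 = (Q^45)² = [[377,109],[109,268]]
Q^180 = (Q^90)² = [[86,201],[201,266]]
Q^360 = (Q^180)² = [[172,267],[267,286]]
F_360 mod 381 = Q^360[0][1] = 267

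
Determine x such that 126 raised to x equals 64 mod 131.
116

Baby-step giant-step with step n = ⌈√131⌉ = 12.
Baby steps 126^j mod 131 (j:value) for j=0..11: 0:1, 1:126, 2:25, 3:6, 4:101, 5:19, 6:36, 7:82, 8:114, 9:85, 10:99, 11:29.
Giant-step multiplier: 126^(-12) ≡ 126^(130-12) = 126^118 ≡ 28 (mod 131).
Giant steps γ_i = 64·28^i mod 131: γ_0=64, γ_1=89, γ_2=3, γ_3=84, γ_4=125, γ_5=94, γ_6=12, γ_7=74, γ_8=107, γ_9=114 (in table at j=8).
x = i·n + j = 9·12 + 8 = 116.
Check: 126^116 ≡ 64 (mod 131).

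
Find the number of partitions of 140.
15065878135

p(n) counts ways to write n as a sum of positive integers (order ignored).
Euler's pentagonal recurrence: p(k) = p(k-1) + p(k-2) - p(k-5) - p(k-7) + p(k-12) + p(k-15) - ... (offsets j(3j∓1)/2, signs ++--, p(0)=1, p(<0)=0).
DP table for k = 0..139: p(0)=1, p(1)=1, p(2)=2, p(3)=3, p(4)=5, p(5)=7, p(6)=11, p(7)=15, p(8)=22, p(9)=30, p(10)=42, p(11)=56, p(12)=77, p(13)=101, p(14)=135, p(15)=176, p(16)=231, p(17)=297, p(18)=385, p(19)=490, p(20)=627, p(21)=792, p(22)=1002, p(23)=1255, p(24)=1575, p(25)=1958, p(26)=2436, p(27)=3010, p(28)=3718, p(29)=4565, p(30)=5604, p(31)=6842, p(32)=8349, p(33)=10143, p(34)=12310, p(35)=14883, p(36)=17977, p(37)=21637, p(38)=26015, p(39)=31185, p(40)=37338, p(41)=44583, p(42)=53174, p(43)=63261, p(44)=75175, p(45)=89134, p(46)=105558, p(47)=124754, p(48)=147273, p(49)=173525, p(50)=204226, p(51)=239943, p(52)=281589, p(53)=329931, p(54)=386155, p(55)=451276, p(56)=526823, p(57)=614154, p(58)=715220, p(59)=831820, p(60)=966467, p(61)=1121505, p(62)=1300156, p(63)=1505499, p(64)=1741630, p(65)=2012558, p(66)=2323520, p(67)=2679689, p(68)=3087735, p(69)=3554345, p(70)=4087968, p(71)=4697205, p(72)=5392783, p(73)=6185689, p(74)=7089500, p(75)=8118264, p(76)=9289091, p(77)=10619863, p(78)=12132164, p(79)=13848650, p(80)=15796476, p(81)=18004327, p(82)=20506255, p(83)=23338469, p(84)=26543660, p(85)=30167357, p(86)=34262962, p(87)=38887673, p(88)=44108109, p(89)=49995925, p(90)=56634173, p(91)=64112359, p(92)=72533807, p(93)=82010177, p(94)=92669720, p(95)=104651419, p(96)=118114304, p(97)=133230930, p(98)=150198136, p(99)=169229875, p(100)=190569292, p(101)=214481126, p(102)=241265379, p(103)=271248950, p(104)=304801365, p(105)=342325709, p(106)=384276336, p(107)=431149389, p(108)=483502844, p(109)=541946240, p(110)=607163746, p(111)=679903203, p(112)=761002156, p(113)=851376628, p(114)=952050665, p(115)=1064144451, p(116)=1188908248, p(117)=1327710076, p(118)=1482074143, p(119)=1653668665, p(120)=1844349560, p(121)=2056148051, p(122)=2291320912, p(123)=2552338241, p(124)=2841940500, p(125)=3163127352, p(126)=3519222692, p(127)=3913864295, p(128)=4351078600, p(129)=4835271870, p(130)=5371315400, p(131)=5964539504, p(132)=6620830889, p(133)=7346629512, p(134)=8149040695, p(135)=9035836076, p(136)=10015581680, p(137)=11097645016, p(138)=12292341831, p(139)=13610949895.
Final step: p(140) = p(139) + p(138) - p(135) - p(133) + p(128) + p(125) - p(118) - p(114) + p(105) + p(100) - p(89) - p(83) + p(70) + p(63) - p(48) - p(40) + p(23) + p(14)
= 13610949895 + 12292341831 - 9035836076 - 7346629512 + 4351078600 + 3163127352 - 1482074143 - 952050665 + 342325709 + 190569292 - 49995925 - 23338469 + 4087968 + 1505499 - 147273 - 37338 + 1255 + 135
= 15065878135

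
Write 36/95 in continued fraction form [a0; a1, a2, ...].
[0; 2, 1, 1, 1, 3, 3]

Euclidean algorithm steps:
36 = 0 × 95 + 36
95 = 2 × 36 + 23
36 = 1 × 23 + 13
23 = 1 × 13 + 10
13 = 1 × 10 + 3
10 = 3 × 3 + 1
3 = 3 × 1 + 0
Continued fraction: [0; 2, 1, 1, 1, 3, 3]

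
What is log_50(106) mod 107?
53

Baby-step giant-step with step n = ⌈√107⌉ = 11.
Baby steps 50^j mod 107 (j:value) for j=0..10: 0:1, 1:50, 2:39, 3:24, 4:23, 5:80, 6:41, 7:17, 8:101, 9:21, 10:87.
Giant-step multiplier: 50^(-11) ≡ 50^(106-11) = 50^95 ≡ 26 (mod 107).
Giant steps γ_i = 106·26^i mod 107: γ_0=106, γ_1=81, γ_2=73, γ_3=79, γ_4=21 (in table at j=9).
x = i·n + j = 4·11 + 9 = 53.
Check: 50^53 ≡ 106 (mod 107).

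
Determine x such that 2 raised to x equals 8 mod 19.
3

Baby-step giant-step with step n = ⌈√19⌉ = 5.
Baby steps 2^j mod 19 (j:value) for j=0..4: 0:1, 1:2, 2:4, 3:8, 4:16.
h = 8 is already in the table at j=3, so x = 3.
Check: 2^3 ≡ 8 (mod 19).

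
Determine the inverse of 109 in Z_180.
109

gcd(109, 180) = 1, so the inverse exists.
Extended Euclidean algorithm on (180, 109):
180 = 1 × 109 + 71  ⟹  71 = (1)·180 + (-1)·109
109 = 1 × 71 + 38  ⟹  38 = (-1)·180 + (2)·109
71 = 1 × 38 + 33  ⟹  33 = (2)·180 + (-3)·109
38 = 1 × 33 + 5  ⟹  5 = (-3)·180 + (5)·109
33 = 6 × 5 + 3  ⟹  3 = (20)·180 + (-33)·109
5 = 1 × 3 + 2  ⟹  2 = (-23)·180 + (38)·109
3 = 1 × 2 + 1  ⟹  1 = (43)·180 + (-71)·109
So (-71)·109 ≡ 1 (mod 180), i.e. 109^(-1) ≡ -71 ≡ 109 (mod 180).
Check: 109 × 109 = 11881 ≡ 1 (mod 180)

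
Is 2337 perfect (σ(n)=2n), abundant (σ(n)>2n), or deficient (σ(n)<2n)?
deficient

Proper divisors of 2337: sum = 1 + 3 + 19 + 41 + 57 + 123 + 779 = 1023
Since 1023 < 2337, 2337 is deficient.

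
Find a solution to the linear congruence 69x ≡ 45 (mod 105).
x ≡ 25 (mod 35)

gcd(69, 105) = 3, which divides 45, so solutions exist.
Divide through by 3: 23x ≡ 15 (mod 35).
Find 23^(-1) mod 35 by the extended Euclidean algorithm:
35 = 1 × 23 + 12  ⟹  12 = (1)·35 + (-1)·23
23 = 1 × 12 + 11  ⟹  11 = (-1)·35 + (2)·23
12 = 1 × 11 + 1  ⟹  1 = (2)·35 + (-3)·23
So (-3)·23 ≡ 1 (mod 35), i.e. 23^(-1) ≡ -3 ≡ 32 (mod 35).
x ≡ 32 × 15 = 480 ≡ 25 (mod 35).
Check: 69 × 25 = 1725 ≡ 45 (mod 105).
x ≡ 25 (mod 35), giving 3 solutions mod 105.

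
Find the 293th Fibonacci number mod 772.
81

Matrix identity: Q^n = [[F_(n+1), F_n], [F_n, F_(n-1)]] with Q = [[1,1],[1,0]].
n = 293 = 100100101₂. Square-and-multiply, entries mod 772:
Q^1 = [[1,1],[1,0]]
Q^2 = (Q^1)² = [[2,1],[1,1]]
Q^4 = (Q^2)² = [[5,3],[3,2]]
Q^9 = (Q^4)²·Q = [[55,34],[34,21]]
Q^18 = (Q^9)² = [[321,268],[268,53]]
Q^36 = (Q^18)² = [[393,644],[644,521]]
Q^73 = (Q^36)²·Q = [[573,221],[221,352]]
Q^146 = (Q^73)² = [[434,617],[617,589]]
Q^293 = (Q^146)²·Q = [[548,81],[81,467]]
F_293 mod 772 = Q^293[0][1] = 81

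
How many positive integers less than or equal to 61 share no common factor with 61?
60

61 = 61
φ(n) = n × ∏(1 - 1/p) for each prime p dividing n
φ(61) = 61 × (1 - 1/61) = 60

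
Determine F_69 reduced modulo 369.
335

Matrix identity: Q^n = [[F_(n+1), F_n], [F_n, F_(n-1)]] with Q = [[1,1],[1,0]].
n = 69 = 1000101₂. Square-and-multiply, entries mod 369:
Q^1 = [[1,1],[1,0]]
Q^2 = (Q^1)² = [[2,1],[1,1]]
Q^4 = (Q^2)² = [[5,3],[3,2]]
Q^8 = (Q^4)² = [[34,21],[21,13]]
Q^17 = (Q^8)²·Q = [[1,121],[121,249]]
Q^34 = (Q^17)² = [[251,361],[361,259]]
Q^69 = (Q^34)²·Q = [[314,335],[335,348]]
F_69 mod 369 = Q^69[0][1] = 335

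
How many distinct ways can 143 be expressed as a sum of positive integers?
20390982757

p(n) counts ways to write n as a sum of positive integers (order ignored).
Euler's pentagonal recurrence: p(k) = p(k-1) + p(k-2) - p(k-5) - p(k-7) + p(k-12) + p(k-15) - ... (offsets j(3j∓1)/2, signs ++--, p(0)=1, p(<0)=0).
DP table for k = 0..142: p(0)=1, p(1)=1, p(2)=2, p(3)=3, p(4)=5, p(5)=7, p(6)=11, p(7)=15, p(8)=22, p(9)=30, p(10)=42, p(11)=56, p(12)=77, p(13)=101, p(14)=135, p(15)=176, p(16)=231, p(17)=297, p(18)=385, p(19)=490, p(20)=627, p(21)=792, p(22)=1002, p(23)=1255, p(24)=1575, p(25)=1958, p(26)=2436, p(27)=3010, p(28)=3718, p(29)=4565, p(30)=5604, p(31)=6842, p(32)=8349, p(33)=10143, p(34)=12310, p(35)=14883, p(36)=17977, p(37)=21637, p(38)=26015, p(39)=31185, p(40)=37338, p(41)=44583, p(42)=53174, p(43)=63261, p(44)=75175, p(45)=89134, p(46)=105558, p(47)=124754, p(48)=147273, p(49)=173525, p(50)=204226, p(51)=239943, p(52)=281589, p(53)=329931, p(54)=386155, p(55)=451276, p(56)=526823, p(57)=614154, p(58)=715220, p(59)=831820, p(60)=966467, p(61)=1121505, p(62)=1300156, p(63)=1505499, p(64)=1741630, p(65)=2012558, p(66)=2323520, p(67)=2679689, p(68)=3087735, p(69)=3554345, p(70)=4087968, p(71)=4697205, p(72)=5392783, p(73)=6185689, p(74)=7089500, p(75)=8118264, p(76)=9289091, p(77)=10619863, p(78)=12132164, p(79)=13848650, p(80)=15796476, p(81)=18004327, p(82)=20506255, p(83)=23338469, p(84)=26543660, p(85)=30167357, p(86)=34262962, p(87)=38887673, p(88)=44108109, p(89)=49995925, p(90)=56634173, p(91)=64112359, p(92)=72533807, p(93)=82010177, p(94)=92669720, p(95)=104651419, p(96)=118114304, p(97)=133230930, p(98)=150198136, p(99)=169229875, p(100)=190569292, p(101)=214481126, p(102)=241265379, p(103)=271248950, p(104)=304801365, p(105)=342325709, p(106)=384276336, p(107)=431149389, p(108)=483502844, p(109)=541946240, p(110)=607163746, p(111)=679903203, p(112)=761002156, p(113)=851376628, p(114)=952050665, p(115)=1064144451, p(116)=1188908248, p(117)=1327710076, p(118)=1482074143, p(119)=1653668665, p(120)=1844349560, p(121)=2056148051, p(122)=2291320912, p(123)=2552338241, p(124)=2841940500, p(125)=3163127352, p(126)=3519222692, p(127)=3913864295, p(128)=4351078600, p(129)=4835271870, p(130)=5371315400, p(131)=5964539504, p(132)=6620830889, p(133)=7346629512, p(134)=8149040695, p(135)=9035836076, p(136)=10015581680, p(137)=11097645016, p(138)=12292341831, p(139)=13610949895, p(140)=15065878135, p(141)=16670689208, p(142)=18440293320.
Final step: p(143) = p(142) + p(141) - p(138) - p(136) + p(131) + p(128) - p(121) - p(117) + p(108) + p(103) - p(92) - p(86) + p(73) + p(66) - p(51) - p(43) + p(26) + p(17)
= 18440293320 + 16670689208 - 12292341831 - 10015581680 + 5964539504 + 4351078600 - 2056148051 - 1327710076 + 483502844 + 271248950 - 72533807 - 34262962 + 6185689 + 2323520 - 239943 - 63261 + 2436 + 297
= 20390982757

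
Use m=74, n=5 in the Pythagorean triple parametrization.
(5451, 740, 5501)

Euclid's formula: a = m² - n², b = 2mn, c = m² + n²
m = 74, n = 5
a = 74² - 5² = 5476 - 25 = 5451
b = 2 × 74 × 5 = 740
c = 74² + 5² = 5476 + 25 = 5501
Verification: 5451² + 740² = 29713401 + 547600 = 30261001 = 5501² ✓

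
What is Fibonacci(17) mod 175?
22

Matrix identity: Q^n = [[F_(n+1), F_n], [F_n, F_(n-1)]] with Q = [[1,1],[1,0]].
n = 17 = 10001₂. Square-and-multiply, entries mod 175:
Q^1 = [[1,1],[1,0]]
Q^2 = (Q^1)² = [[2,1],[1,1]]
Q^4 = (Q^2)² = [[5,3],[3,2]]
Q^8 = (Q^4)² = [[34,21],[21,13]]
Q^17 = (Q^8)²·Q = [[134,22],[22,112]]
F_17 mod 175 = Q^17[0][1] = 22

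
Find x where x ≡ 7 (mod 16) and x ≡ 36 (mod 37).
295

Using Chinese Remainder Theorem:
M = 16 × 37 = 592
M1 = 37, M2 = 16
y1 = 37^(-1) mod 16 = 13
y2 = 16^(-1) mod 37 = 7
x = (7×37×13 + 36×16×7) mod 592 = 295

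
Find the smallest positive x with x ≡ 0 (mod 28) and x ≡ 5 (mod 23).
28

Using Chinese Remainder Theorem:
M = 28 × 23 = 644
M1 = 23, M2 = 28
y1 = 23^(-1) mod 28 = 11
y2 = 28^(-1) mod 23 = 14
x = (0×23×11 + 5×28×14) mod 644 = 28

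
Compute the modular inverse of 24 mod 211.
44

gcd(24, 211) = 1, so the inverse exists.
Extended Euclidean algorithm on (211, 24):
211 = 8 × 24 + 19  ⟹  19 = (1)·211 + (-8)·24
24 = 1 × 19 + 5  ⟹  5 = (-1)·211 + (9)·24
19 = 3 × 5 + 4  ⟹  4 = (4)·211 + (-35)·24
5 = 1 × 4 + 1  ⟹  1 = (-5)·211 + (44)·24
So (44)·24 ≡ 1 (mod 211), i.e. 24^(-1) ≡ 44 (mod 211).
Check: 24 × 44 = 1056 ≡ 1 (mod 211)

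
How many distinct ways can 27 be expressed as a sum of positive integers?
3010

p(n) counts ways to write n as a sum of positive integers (order ignored).
Euler's pentagonal recurrence: p(k) = p(k-1) + p(k-2) - p(k-5) - p(k-7) + p(k-12) + p(k-15) - ... (offsets j(3j∓1)/2, signs ++--, p(0)=1, p(<0)=0).
DP table for k = 0..26: p(0)=1, p(1)=1, p(2)=2, p(3)=3, p(4)=5, p(5)=7, p(6)=11, p(7)=15, p(8)=22, p(9)=30, p(10)=42, p(11)=56, p(12)=77, p(13)=101, p(14)=135, p(15)=176, p(16)=231, p(17)=297, p(18)=385, p(19)=490, p(20)=627, p(21)=792, p(22)=1002, p(23)=1255, p(24)=1575, p(25)=1958, p(26)=2436.
Final step: p(27) = p(26) + p(25) - p(22) - p(20) + p(15) + p(12) - p(5) - p(1)
= 2436 + 1958 - 1002 - 627 + 176 + 77 - 7 - 1
= 3010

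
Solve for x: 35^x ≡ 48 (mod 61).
50

Baby-step giant-step with step n = ⌈√61⌉ = 8.
Baby steps 35^j mod 61 (j:value) for j=0..7: 0:1, 1:35, 2:5, 3:53, 4:25, 5:21, 6:3, 7:44.
Giant-step multiplier: 35^(-8) ≡ 35^(60-8) = 35^52 ≡ 57 (mod 61).
Giant steps γ_i = 48·57^i mod 61: γ_0=48, γ_1=52, γ_2=36, γ_3=39, γ_4=27, γ_5=14, γ_6=5 (in table at j=2).
x = i·n + j = 6·8 + 2 = 50.
Check: 35^50 ≡ 48 (mod 61).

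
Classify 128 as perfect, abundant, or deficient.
deficient

Proper divisors of 128: sum = 1 + 2 + 4 + 8 + 16 + 32 + 64 = 127
Since 127 < 128, 128 is deficient.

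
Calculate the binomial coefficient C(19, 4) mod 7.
5

Using Lucas' theorem:
Write n=19 and k=4 in base 7:
n in base 7: [2, 5]
k in base 7: [0, 4]
C(19,4) mod 7 = ∏ C(n_i, k_i) mod 7
Digit binomials (mod 7): C(2,0) = 1; C(5,4) = 5
Product: 1 × 5 = 5 ≡ 5 (mod 7)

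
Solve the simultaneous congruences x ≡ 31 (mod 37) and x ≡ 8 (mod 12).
68

Using Chinese Remainder Theorem:
M = 37 × 12 = 444
M1 = 12, M2 = 37
y1 = 12^(-1) mod 37 = 34
y2 = 37^(-1) mod 12 = 1
x = (31×12×34 + 8×37×1) mod 444 = 68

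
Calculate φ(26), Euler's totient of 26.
12

26 = 2 × 13
φ(n) = n × ∏(1 - 1/p) for each prime p dividing n
φ(26) = 26 × (1 - 1/2) × (1 - 1/13) = 12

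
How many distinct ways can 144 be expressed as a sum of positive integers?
22540654445

p(n) counts ways to write n as a sum of positive integers (order ignored).
Euler's pentagonal recurrence: p(k) = p(k-1) + p(k-2) - p(k-5) - p(k-7) + p(k-12) + p(k-15) - ... (offsets j(3j∓1)/2, signs ++--, p(0)=1, p(<0)=0).
DP table for k = 0..143: p(0)=1, p(1)=1, p(2)=2, p(3)=3, p(4)=5, p(5)=7, p(6)=11, p(7)=15, p(8)=22, p(9)=30, p(10)=42, p(11)=56, p(12)=77, p(13)=101, p(14)=135, p(15)=176, p(16)=231, p(17)=297, p(18)=385, p(19)=490, p(20)=627, p(21)=792, p(22)=1002, p(23)=1255, p(24)=1575, p(25)=1958, p(26)=2436, p(27)=3010, p(28)=3718, p(29)=4565, p(30)=5604, p(31)=6842, p(32)=8349, p(33)=10143, p(34)=12310, p(35)=14883, p(36)=17977, p(37)=21637, p(38)=26015, p(39)=31185, p(40)=37338, p(41)=44583, p(42)=53174, p(43)=63261, p(44)=75175, p(45)=89134, p(46)=105558, p(47)=124754, p(48)=147273, p(49)=173525, p(50)=204226, p(51)=239943, p(52)=281589, p(53)=329931, p(54)=386155, p(55)=451276, p(56)=526823, p(57)=614154, p(58)=715220, p(59)=831820, p(60)=966467, p(61)=1121505, p(62)=1300156, p(63)=1505499, p(64)=1741630, p(65)=2012558, p(66)=2323520, p(67)=2679689, p(68)=3087735, p(69)=3554345, p(70)=4087968, p(71)=4697205, p(72)=5392783, p(73)=6185689, p(74)=7089500, p(75)=8118264, p(76)=9289091, p(77)=10619863, p(78)=12132164, p(79)=13848650, p(80)=15796476, p(81)=18004327, p(82)=20506255, p(83)=23338469, p(84)=26543660, p(85)=30167357, p(86)=34262962, p(87)=38887673, p(88)=44108109, p(89)=49995925, p(90)=56634173, p(91)=64112359, p(92)=72533807, p(93)=82010177, p(94)=92669720, p(95)=104651419, p(96)=118114304, p(97)=133230930, p(98)=150198136, p(99)=169229875, p(100)=190569292, p(101)=214481126, p(102)=241265379, p(103)=271248950, p(104)=304801365, p(105)=342325709, p(106)=384276336, p(107)=431149389, p(108)=483502844, p(109)=541946240, p(110)=607163746, p(111)=679903203, p(112)=761002156, p(113)=851376628, p(114)=952050665, p(115)=1064144451, p(116)=1188908248, p(117)=1327710076, p(118)=1482074143, p(119)=1653668665, p(120)=1844349560, p(121)=2056148051, p(122)=2291320912, p(123)=2552338241, p(124)=2841940500, p(125)=3163127352, p(126)=3519222692, p(127)=3913864295, p(128)=4351078600, p(129)=4835271870, p(130)=5371315400, p(131)=5964539504, p(132)=6620830889, p(133)=7346629512, p(134)=8149040695, p(135)=9035836076, p(136)=10015581680, p(137)=11097645016, p(138)=12292341831, p(139)=13610949895, p(140)=15065878135, p(141)=16670689208, p(142)=18440293320, p(143)=20390982757.
Final step: p(144) = p(143) + p(142) - p(139) - p(137) + p(132) + p(129) - p(122) - p(118) + p(109) + p(104) - p(93) - p(87) + p(74) + p(67) - p(52) - p(44) + p(27) + p(18)
= 20390982757 + 18440293320 - 13610949895 - 11097645016 + 6620830889 + 4835271870 - 2291320912 - 1482074143 + 541946240 + 304801365 - 82010177 - 38887673 + 7089500 + 2679689 - 281589 - 75175 + 3010 + 385
= 22540654445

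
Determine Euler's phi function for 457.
456

457 = 457
φ(n) = n × ∏(1 - 1/p) for each prime p dividing n
φ(457) = 457 × (1 - 1/457) = 456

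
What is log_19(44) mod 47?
3

Baby-step giant-step with step n = ⌈√47⌉ = 7.
Baby steps 19^j mod 47 (j:value) for j=0..6: 0:1, 1:19, 2:32, 3:44, 4:37, 5:45, 6:9.
h = 44 is already in the table at j=3, so x = 3.
Check: 19^3 ≡ 44 (mod 47).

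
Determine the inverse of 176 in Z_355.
236

gcd(176, 355) = 1, so the inverse exists.
Extended Euclidean algorithm on (355, 176):
355 = 2 × 176 + 3  ⟹  3 = (1)·355 + (-2)·176
176 = 58 × 3 + 2  ⟹  2 = (-58)·355 + (117)·176
3 = 1 × 2 + 1  ⟹  1 = (59)·355 + (-119)·176
So (-119)·176 ≡ 1 (mod 355), i.e. 176^(-1) ≡ -119 ≡ 236 (mod 355).
Check: 176 × 236 = 41536 ≡ 1 (mod 355)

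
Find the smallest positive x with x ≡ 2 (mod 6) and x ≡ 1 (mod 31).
32

Using Chinese Remainder Theorem:
M = 6 × 31 = 186
M1 = 31, M2 = 6
y1 = 31^(-1) mod 6 = 1
y2 = 6^(-1) mod 31 = 26
x = (2×31×1 + 1×6×26) mod 186 = 32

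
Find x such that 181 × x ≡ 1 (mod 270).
91

gcd(181, 270) = 1, so the inverse exists.
Extended Euclidean algorithm on (270, 181):
270 = 1 × 181 + 89  ⟹  89 = (1)·270 + (-1)·181
181 = 2 × 89 + 3  ⟹  3 = (-2)·270 + (3)·181
89 = 29 × 3 + 2  ⟹  2 = (59)·270 + (-88)·181
3 = 1 × 2 + 1  ⟹  1 = (-61)·270 + (91)·181
So (91)·181 ≡ 1 (mod 270), i.e. 181^(-1) ≡ 91 (mod 270).
Check: 181 × 91 = 16471 ≡ 1 (mod 270)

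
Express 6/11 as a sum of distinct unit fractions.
1/2 + 1/22

Greedy algorithm:
6/11: ceiling(11/6) = 2, use 1/2
1/22: ceiling(22/1) = 22, use 1/22
Result: 6/11 = 1/2 + 1/22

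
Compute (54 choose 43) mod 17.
0

Using Lucas' theorem:
Write n=54 and k=43 in base 17:
n in base 17: [3, 3]
k in base 17: [2, 9]
C(54,43) mod 17 = ∏ C(n_i, k_i) mod 17
Digit binomials (mod 17): C(3,2) = 3; C(3,9) = 0 (k_i > n_i)
Product: 3 × 0 = 0 ≡ 0 (mod 17)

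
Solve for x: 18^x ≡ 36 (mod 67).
62

Baby-step giant-step with step n = ⌈√67⌉ = 9.
Baby steps 18^j mod 67 (j:value) for j=0..8: 0:1, 1:18, 2:56, 3:3, 4:54, 5:34, 6:9, 7:28, 8:35.
Giant-step multiplier: 18^(-9) ≡ 18^(66-9) = 18^57 ≡ 5 (mod 67).
Giant steps γ_i = 36·5^i mod 67: γ_0=36, γ_1=46, γ_2=29, γ_3=11, γ_4=55, γ_5=7, γ_6=35 (in table at j=8).
x = i·n + j = 6·9 + 8 = 62.
Check: 18^62 ≡ 36 (mod 67).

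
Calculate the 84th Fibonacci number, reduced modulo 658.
514

Matrix identity: Q^n = [[F_(n+1), F_n], [F_n, F_(n-1)]] with Q = [[1,1],[1,0]].
n = 84 = 1010100₂. Square-and-multiply, entries mod 658:
Q^1 = [[1,1],[1,0]]
Q^2 = (Q^1)² = [[2,1],[1,1]]
Q^5 = (Q^2)²·Q = [[8,5],[5,3]]
Q^10 = (Q^5)² = [[89,55],[55,34]]
Q^21 = (Q^10)²·Q = [[603,418],[418,185]]
Q^42 = (Q^21)² = [[89,384],[384,363]]
Q^84 = (Q^42)² = [[89,514],[514,233]]
F_84 mod 658 = Q^84[0][1] = 514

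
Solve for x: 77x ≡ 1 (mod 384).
5

gcd(77, 384) = 1, so the inverse exists.
Extended Euclidean algorithm on (384, 77):
384 = 4 × 77 + 76  ⟹  76 = (1)·384 + (-4)·77
77 = 1 × 76 + 1  ⟹  1 = (-1)·384 + (5)·77
So (5)·77 ≡ 1 (mod 384), i.e. 77^(-1) ≡ 5 (mod 384).
Check: 77 × 5 = 385 ≡ 1 (mod 384)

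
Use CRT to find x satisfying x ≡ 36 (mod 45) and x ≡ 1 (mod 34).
171

Using Chinese Remainder Theorem:
M = 45 × 34 = 1530
M1 = 34, M2 = 45
y1 = 34^(-1) mod 45 = 4
y2 = 45^(-1) mod 34 = 31
x = (36×34×4 + 1×45×31) mod 1530 = 171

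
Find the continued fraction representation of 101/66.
[1; 1, 1, 7, 1, 3]

Euclidean algorithm steps:
101 = 1 × 66 + 35
66 = 1 × 35 + 31
35 = 1 × 31 + 4
31 = 7 × 4 + 3
4 = 1 × 3 + 1
3 = 3 × 1 + 0
Continued fraction: [1; 1, 1, 7, 1, 3]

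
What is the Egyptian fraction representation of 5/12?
1/3 + 1/12

Greedy algorithm:
5/12: ceiling(12/5) = 3, use 1/3
1/12: ceiling(12/1) = 12, use 1/12
Result: 5/12 = 1/3 + 1/12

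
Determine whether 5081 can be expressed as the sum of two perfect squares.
40² + 59² (a=40, b=59)

Factorization: 5081 = 5081
By Fermat: n is sum of two squares iff every prime p ≡ 3 (mod 4) appears to even power.
All primes ≡ 3 (mod 4) appear to even power.
Search a = 0, 1, 2, … for 5081 - a² a perfect square: first hit at a = 40: 5081 - 1600 = 3481 = 59².
5081 = 40² + 59² = 1600 + 3481 ✓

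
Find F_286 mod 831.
533

Matrix identity: Q^n = [[F_(n+1), F_n], [F_n, F_(n-1)]] with Q = [[1,1],[1,0]].
n = 286 = 100011110₂. Square-and-multiply, entries mod 831:
Q^1 = [[1,1],[1,0]]
Q^2 = (Q^1)² = [[2,1],[1,1]]
Q^4 = (Q^2)² = [[5,3],[3,2]]
Q^8 = (Q^4)² = [[34,21],[21,13]]
Q^17 = (Q^8)²·Q = [[91,766],[766,156]]
Q^35 = (Q^17)²·Q = [[606,41],[41,565]]
Q^71 = (Q^35)²·Q = [[597,784],[784,644]]
Q^143 = (Q^71)²·Q = [[300,457],[457,674]]
Q^286 = (Q^143)² = [[520,533],[533,818]]
F_286 mod 831 = Q^286[0][1] = 533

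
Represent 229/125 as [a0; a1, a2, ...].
[1; 1, 4, 1, 20]

Euclidean algorithm steps:
229 = 1 × 125 + 104
125 = 1 × 104 + 21
104 = 4 × 21 + 20
21 = 1 × 20 + 1
20 = 20 × 1 + 0
Continued fraction: [1; 1, 4, 1, 20]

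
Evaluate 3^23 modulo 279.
135

Repeated squaring. Binary of 23 = 10111.
3^1 ≡ 3 (mod 279); 3^2 ≡ 9 (mod 279); 3^4 ≡ 81 (mod 279); 3^8 ≡ 144 (mod 279); 3^16 ≡ 90 (mod 279)
3^23 = 3^1 × 3^2 × 3^4 × 3^16 ≡ 135 (mod 279)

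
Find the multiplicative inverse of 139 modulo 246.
223

gcd(139, 246) = 1, so the inverse exists.
Extended Euclidean algorithm on (246, 139):
246 = 1 × 139 + 107  ⟹  107 = (1)·246 + (-1)·139
139 = 1 × 107 + 32  ⟹  32 = (-1)·246 + (2)·139
107 = 3 × 32 + 11  ⟹  11 = (4)·246 + (-7)·139
32 = 2 × 11 + 10  ⟹  10 = (-9)·246 + (16)·139
11 = 1 × 10 + 1  ⟹  1 = (13)·246 + (-23)·139
So (-23)·139 ≡ 1 (mod 246), i.e. 139^(-1) ≡ -23 ≡ 223 (mod 246).
Check: 139 × 223 = 30997 ≡ 1 (mod 246)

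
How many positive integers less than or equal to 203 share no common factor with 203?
168

203 = 7 × 29
φ(n) = n × ∏(1 - 1/p) for each prime p dividing n
φ(203) = 203 × (1 - 1/7) × (1 - 1/29) = 168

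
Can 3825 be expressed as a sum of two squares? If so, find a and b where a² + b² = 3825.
15² + 60² (a=15, b=60)

Factorization: 3825 = 3^2 × 5^2 × 17
By Fermat: n is sum of two squares iff every prime p ≡ 3 (mod 4) appears to even power.
All primes ≡ 3 (mod 4) appear to even power.
Search a = 0, 1, 2, … for 3825 - a² a perfect square: first hit at a = 15: 3825 - 225 = 3600 = 60².
3825 = 15² + 60² = 225 + 3600 ✓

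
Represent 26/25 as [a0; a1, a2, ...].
[1; 25]

Euclidean algorithm steps:
26 = 1 × 25 + 1
25 = 25 × 1 + 0
Continued fraction: [1; 25]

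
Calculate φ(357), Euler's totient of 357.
192

357 = 3 × 7 × 17
φ(n) = n × ∏(1 - 1/p) for each prime p dividing n
φ(357) = 357 × (1 - 1/3) × (1 - 1/7) × (1 - 1/17) = 192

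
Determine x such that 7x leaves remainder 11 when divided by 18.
x ≡ 17 (mod 18)

gcd(7, 18) = 1, which divides 11, so solutions exist.
Find 7^(-1) mod 18 by the extended Euclidean algorithm:
18 = 2 × 7 + 4  ⟹  4 = (1)·18 + (-2)·7
7 = 1 × 4 + 3  ⟹  3 = (-1)·18 + (3)·7
4 = 1 × 3 + 1  ⟹  1 = (2)·18 + (-5)·7
So (-5)·7 ≡ 1 (mod 18), i.e. 7^(-1) ≡ -5 ≡ 13 (mod 18).
x ≡ 13 × 11 = 143 ≡ 17 (mod 18).
Check: 7 × 17 = 119 ≡ 11 (mod 18).
Unique solution: x ≡ 17 (mod 18)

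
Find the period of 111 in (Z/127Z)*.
14

127 is prime, so ord(111) divides φ(127) = 126.
Divisors of 126: 1, 2, 3, 6, 7, 9, 14, 18, 21, 42, 63, 126.
Repeated squaring: 111^1 ≡ 111, 111^2 ≡ 2, 111^4 ≡ 4, 111^8 ≡ 16, 111^16 ≡ 2, 111^32 ≡ 4, 111^64 ≡ 16 (mod 127).
Test 111^d mod 127 for each divisor d in increasing order:
111^1 ≡ 111
111^2 ≡ 2
111^3 = 111^2·111^1 ≡ 95
111^6 = 111^4·111^2 ≡ 8
111^7 = 111^4·111^2·111^1 ≡ 126
111^9 = 111^8·111^1 ≡ 125
111^14 = 111^8·111^4·111^2 ≡ 1  ← first divisor giving 1
The order is 14.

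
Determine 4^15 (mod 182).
64

Repeated squaring. Binary of 15 = 1111.
4^1 ≡ 4 (mod 182); 4^2 ≡ 16 (mod 182); 4^4 ≡ 74 (mod 182); 4^8 ≡ 16 (mod 182)
4^15 = 4^1 × 4^2 × 4^4 × 4^8 ≡ 64 (mod 182)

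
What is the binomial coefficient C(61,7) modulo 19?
0

Using Lucas' theorem:
Write n=61 and k=7 in base 19:
n in base 19: [3, 4]
k in base 19: [0, 7]
C(61,7) mod 19 = ∏ C(n_i, k_i) mod 19
Digit binomials (mod 19): C(3,0) = 1; C(4,7) = 0 (k_i > n_i)
Product: 1 × 0 = 0 ≡ 0 (mod 19)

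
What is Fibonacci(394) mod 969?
322

Matrix identity: Q^n = [[F_(n+1), F_n], [F_n, F_(n-1)]] with Q = [[1,1],[1,0]].
n = 394 = 110001010₂. Square-and-multiply, entries mod 969:
Q^1 = [[1,1],[1,0]]
Q^3 = (Q^1)²·Q = [[3,2],[2,1]]
Q^6 = (Q^3)² = [[13,8],[8,5]]
Q^12 = (Q^6)² = [[233,144],[144,89]]
Q^24 = (Q^12)² = [[412,825],[825,556]]
Q^49 = (Q^24)²·Q = [[700,556],[556,144]]
Q^98 = (Q^49)² = [[680,268],[268,412]]
Q^197 = (Q^98)²·Q = [[323,305],[305,18]]
Q^394 = (Q^197)² = [[647,322],[322,325]]
F_394 mod 969 = Q^394[0][1] = 322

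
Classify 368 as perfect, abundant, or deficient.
abundant

Proper divisors of 368: sum = 1 + 2 + 4 + 8 + 16 + 23 + 46 + 92 + 184 = 376
Since 376 > 368, 368 is abundant.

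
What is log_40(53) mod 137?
123

Baby-step giant-step with step n = ⌈√137⌉ = 12.
Baby steps 40^j mod 137 (j:value) for j=0..11: 0:1, 1:40, 2:93, 3:21, 4:18, 5:35, 6:30, 7:104, 8:50, 9:82, 10:129, 11:91.
Giant-step multiplier: 40^(-12) ≡ 40^(136-12) = 40^124 ≡ 65 (mod 137).
Giant steps γ_i = 53·65^i mod 137: γ_0=53, γ_1=20, γ_2=67, γ_3=108, γ_4=33, γ_5=90, γ_6=96, γ_7=75, γ_8=80, γ_9=131, γ_10=21 (in table at j=3).
x = i·n + j = 10·12 + 3 = 123.
Check: 40^123 ≡ 53 (mod 137).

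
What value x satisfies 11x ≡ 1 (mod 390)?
71

gcd(11, 390) = 1, so the inverse exists.
Extended Euclidean algorithm on (390, 11):
390 = 35 × 11 + 5  ⟹  5 = (1)·390 + (-35)·11
11 = 2 × 5 + 1  ⟹  1 = (-2)·390 + (71)·11
So (71)·11 ≡ 1 (mod 390), i.e. 11^(-1) ≡ 71 (mod 390).
Check: 11 × 71 = 781 ≡ 1 (mod 390)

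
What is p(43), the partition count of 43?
63261

p(n) counts ways to write n as a sum of positive integers (order ignored).
Euler's pentagonal recurrence: p(k) = p(k-1) + p(k-2) - p(k-5) - p(k-7) + p(k-12) + p(k-15) - ... (offsets j(3j∓1)/2, signs ++--, p(0)=1, p(<0)=0).
DP table for k = 0..42: p(0)=1, p(1)=1, p(2)=2, p(3)=3, p(4)=5, p(5)=7, p(6)=11, p(7)=15, p(8)=22, p(9)=30, p(10)=42, p(11)=56, p(12)=77, p(13)=101, p(14)=135, p(15)=176, p(16)=231, p(17)=297, p(18)=385, p(19)=490, p(20)=627, p(21)=792, p(22)=1002, p(23)=1255, p(24)=1575, p(25)=1958, p(26)=2436, p(27)=3010, p(28)=3718, p(29)=4565, p(30)=5604, p(31)=6842, p(32)=8349, p(33)=10143, p(34)=12310, p(35)=14883, p(36)=17977, p(37)=21637, p(38)=26015, p(39)=31185, p(40)=37338, p(41)=44583, p(42)=53174.
Final step: p(43) = p(42) + p(41) - p(38) - p(36) + p(31) + p(28) - p(21) - p(17) + p(8) + p(3)
= 53174 + 44583 - 26015 - 17977 + 6842 + 3718 - 792 - 297 + 22 + 3
= 63261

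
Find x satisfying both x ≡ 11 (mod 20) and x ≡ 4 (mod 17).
191

Using Chinese Remainder Theorem:
M = 20 × 17 = 340
M1 = 17, M2 = 20
y1 = 17^(-1) mod 20 = 13
y2 = 20^(-1) mod 17 = 6
x = (11×17×13 + 4×20×6) mod 340 = 191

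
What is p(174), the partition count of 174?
397125074750

p(n) counts ways to write n as a sum of positive integers (order ignored).
Euler's pentagonal recurrence: p(k) = p(k-1) + p(k-2) - p(k-5) - p(k-7) + p(k-12) + p(k-15) - ... (offsets j(3j∓1)/2, signs ++--, p(0)=1, p(<0)=0).
DP table for k = 0..173: p(0)=1, p(1)=1, p(2)=2, p(3)=3, p(4)=5, p(5)=7, p(6)=11, p(7)=15, p(8)=22, p(9)=30, p(10)=42, p(11)=56, p(12)=77, p(13)=101, p(14)=135, p(15)=176, p(16)=231, p(17)=297, p(18)=385, p(19)=490, p(20)=627, p(21)=792, p(22)=1002, p(23)=1255, p(24)=1575, p(25)=1958, p(26)=2436, p(27)=3010, p(28)=3718, p(29)=4565, p(30)=5604, p(31)=6842, p(32)=8349, p(33)=10143, p(34)=12310, p(35)=14883, p(36)=17977, p(37)=21637, p(38)=26015, p(39)=31185, p(40)=37338, p(41)=44583, p(42)=53174, p(43)=63261, p(44)=75175, p(45)=89134, p(46)=105558, p(47)=124754, p(48)=147273, p(49)=173525, p(50)=204226, p(51)=239943, p(52)=281589, p(53)=329931, p(54)=386155, p(55)=451276, p(56)=526823, p(57)=614154, p(58)=715220, p(59)=831820, p(60)=966467, p(61)=1121505, p(62)=1300156, p(63)=1505499, p(64)=1741630, p(65)=2012558, p(66)=2323520, p(67)=2679689, p(68)=3087735, p(69)=3554345, p(70)=4087968, p(71)=4697205, p(72)=5392783, p(73)=6185689, p(74)=7089500, p(75)=8118264, p(76)=9289091, p(77)=10619863, p(78)=12132164, p(79)=13848650, p(80)=15796476, p(81)=18004327, p(82)=20506255, p(83)=23338469, p(84)=26543660, p(85)=30167357, p(86)=34262962, p(87)=38887673, p(88)=44108109, p(89)=49995925, p(90)=56634173, p(91)=64112359, p(92)=72533807, p(93)=82010177, p(94)=92669720, p(95)=104651419, p(96)=118114304, p(97)=133230930, p(98)=150198136, p(99)=169229875, p(100)=190569292, p(101)=214481126, p(102)=241265379, p(103)=271248950, p(104)=304801365, p(105)=342325709, p(106)=384276336, p(107)=431149389, p(108)=483502844, p(109)=541946240, p(110)=607163746, p(111)=679903203, p(112)=761002156, p(113)=851376628, p(114)=952050665, p(115)=1064144451, p(116)=1188908248, p(117)=1327710076, p(118)=1482074143, p(119)=1653668665, p(120)=1844349560, p(121)=2056148051, p(122)=2291320912, p(123)=2552338241, p(124)=2841940500, p(125)=3163127352, p(126)=3519222692, p(127)=3913864295, p(128)=4351078600, p(129)=4835271870, p(130)=5371315400, p(131)=5964539504, p(132)=6620830889, p(133)=7346629512, p(134)=8149040695, p(135)=9035836076, p(136)=10015581680, p(137)=11097645016, p(138)=12292341831, p(139)=13610949895, p(140)=15065878135, p(141)=16670689208, p(142)=18440293320, p(143)=20390982757, p(144)=22540654445, p(145)=24908858009, p(146)=27517052599, p(147)=30388671978, p(148)=33549419497, p(149)=37027355200, p(150)=40853235313, p(151)=45060624582, p(152)=49686288421, p(153)=54770336324, p(154)=60356673280, p(155)=66493182097, p(156)=73232243759, p(157)=80630964769, p(158)=88751778802, p(159)=97662728555, p(160)=107438159466, p(161)=118159068427, p(162)=129913904637, p(163)=142798995930, p(164)=156919475295, p(165)=172389800255, p(166)=189334822579, p(167)=207890420102, p(168)=228204732751, p(169)=250438925115, p(170)=274768617130, p(171)=301384802048, p(172)=330495499613, p(173)=362326859895.
Final step: p(174) = p(173) + p(172) - p(169) - p(167) + p(162) + p(159) - p(152) - p(148) + p(139) + p(134) - p(123) - p(117) + p(104) + p(97) - p(82) - p(74) + p(57) + p(48) - p(29) - p(19)
= 362326859895 + 330495499613 - 250438925115 - 207890420102 + 129913904637 + 97662728555 - 49686288421 - 33549419497 + 13610949895 + 8149040695 - 2552338241 - 1327710076 + 304801365 + 133230930 - 20506255 - 7089500 + 614154 + 147273 - 4565 - 490
= 397125074750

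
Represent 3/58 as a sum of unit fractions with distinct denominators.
1/20 + 1/580

Greedy algorithm:
3/58: ceiling(58/3) = 20, use 1/20
1/580: ceiling(580/1) = 580, use 1/580
Result: 3/58 = 1/20 + 1/580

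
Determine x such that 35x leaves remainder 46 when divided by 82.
x ≡ 6 (mod 82)

gcd(35, 82) = 1, which divides 46, so solutions exist.
Find 35^(-1) mod 82 by the extended Euclidean algorithm:
82 = 2 × 35 + 12  ⟹  12 = (1)·82 + (-2)·35
35 = 2 × 12 + 11  ⟹  11 = (-2)·82 + (5)·35
12 = 1 × 11 + 1  ⟹  1 = (3)·82 + (-7)·35
So (-7)·35 ≡ 1 (mod 82), i.e. 35^(-1) ≡ -7 ≡ 75 (mod 82).
x ≡ 75 × 46 = 3450 ≡ 6 (mod 82).
Check: 35 × 6 = 210 ≡ 46 (mod 82).
Unique solution: x ≡ 6 (mod 82)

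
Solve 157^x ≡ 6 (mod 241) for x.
204

Baby-step giant-step with step n = ⌈√241⌉ = 16.
Baby steps 157^j mod 241 (j:value) for j=0..15: 0:1, 1:157, 2:67, 3:156, 4:151, 5:89, 6:236, 7:179, 8:147, 9:184, 10:209, 11:37, 12:25, 13:69, 14:229, 15:44.
Giant-step multiplier: 157^(-16) ≡ 157^(240-16) = 157^224 ≡ 119 (mod 241).
Giant steps γ_i = 6·119^i mod 241: γ_0=6, γ_1=232, γ_2=134, γ_3=40, γ_4=181, γ_5=90, γ_6=106, γ_7=82, γ_8=118, γ_9=64, γ_10=145, γ_11=144, γ_12=25 (in table at j=12).
x = i·n + j = 12·16 + 12 = 204.
Check: 157^204 ≡ 6 (mod 241).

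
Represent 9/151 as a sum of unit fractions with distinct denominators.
1/17 + 1/1284 + 1/3296028

Greedy algorithm:
9/151: ceiling(151/9) = 17, use 1/17
2/2567: ceiling(2567/2) = 1284, use 1/1284
1/3296028: ceiling(3296028/1) = 3296028, use 1/3296028
Result: 9/151 = 1/17 + 1/1284 + 1/3296028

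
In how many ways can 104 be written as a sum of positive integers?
304801365

p(n) counts ways to write n as a sum of positive integers (order ignored).
Euler's pentagonal recurrence: p(k) = p(k-1) + p(k-2) - p(k-5) - p(k-7) + p(k-12) + p(k-15) - ... (offsets j(3j∓1)/2, signs ++--, p(0)=1, p(<0)=0).
DP table for k = 0..103: p(0)=1, p(1)=1, p(2)=2, p(3)=3, p(4)=5, p(5)=7, p(6)=11, p(7)=15, p(8)=22, p(9)=30, p(10)=42, p(11)=56, p(12)=77, p(13)=101, p(14)=135, p(15)=176, p(16)=231, p(17)=297, p(18)=385, p(19)=490, p(20)=627, p(21)=792, p(22)=1002, p(23)=1255, p(24)=1575, p(25)=1958, p(26)=2436, p(27)=3010, p(28)=3718, p(29)=4565, p(30)=5604, p(31)=6842, p(32)=8349, p(33)=10143, p(34)=12310, p(35)=14883, p(36)=17977, p(37)=21637, p(38)=26015, p(39)=31185, p(40)=37338, p(41)=44583, p(42)=53174, p(43)=63261, p(44)=75175, p(45)=89134, p(46)=105558, p(47)=124754, p(48)=147273, p(49)=173525, p(50)=204226, p(51)=239943, p(52)=281589, p(53)=329931, p(54)=386155, p(55)=451276, p(56)=526823, p(57)=614154, p(58)=715220, p(59)=831820, p(60)=966467, p(61)=1121505, p(62)=1300156, p(63)=1505499, p(64)=1741630, p(65)=2012558, p(66)=2323520, p(67)=2679689, p(68)=3087735, p(69)=3554345, p(70)=4087968, p(71)=4697205, p(72)=5392783, p(73)=6185689, p(74)=7089500, p(75)=8118264, p(76)=9289091, p(77)=10619863, p(78)=12132164, p(79)=13848650, p(80)=15796476, p(81)=18004327, p(82)=20506255, p(83)=23338469, p(84)=26543660, p(85)=30167357, p(86)=34262962, p(87)=38887673, p(88)=44108109, p(89)=49995925, p(90)=56634173, p(91)=64112359, p(92)=72533807, p(93)=82010177, p(94)=92669720, p(95)=104651419, p(96)=118114304, p(97)=133230930, p(98)=150198136, p(99)=169229875, p(100)=190569292, p(101)=214481126, p(102)=241265379, p(103)=271248950.
Final step: p(104) = p(103) + p(102) - p(99) - p(97) + p(92) + p(89) - p(82) - p(78) + p(69) + p(64) - p(53) - p(47) + p(34) + p(27) - p(12) - p(4)
= 271248950 + 241265379 - 169229875 - 133230930 + 72533807 + 49995925 - 20506255 - 12132164 + 3554345 + 1741630 - 329931 - 124754 + 12310 + 3010 - 77 - 5
= 304801365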